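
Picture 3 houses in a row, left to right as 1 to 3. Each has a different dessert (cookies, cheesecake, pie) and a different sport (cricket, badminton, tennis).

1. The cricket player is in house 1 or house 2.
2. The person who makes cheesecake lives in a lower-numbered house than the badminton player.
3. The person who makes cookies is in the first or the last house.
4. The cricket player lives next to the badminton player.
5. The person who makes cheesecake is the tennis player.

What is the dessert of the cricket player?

pie

House 3 sport: only badminton fits.
Clue 4: the cricket player is in house 2.
House 1 sport: only tennis fits.
Clue 5: the person who makes cheesecake is in house 1.
The only dessert still possible for house 2 is pie.
That leaves cookies as the dessert for house 3.
So: house 1 = cheesecake/tennis, house 2 = pie/cricket, house 3 = cookies/badminton.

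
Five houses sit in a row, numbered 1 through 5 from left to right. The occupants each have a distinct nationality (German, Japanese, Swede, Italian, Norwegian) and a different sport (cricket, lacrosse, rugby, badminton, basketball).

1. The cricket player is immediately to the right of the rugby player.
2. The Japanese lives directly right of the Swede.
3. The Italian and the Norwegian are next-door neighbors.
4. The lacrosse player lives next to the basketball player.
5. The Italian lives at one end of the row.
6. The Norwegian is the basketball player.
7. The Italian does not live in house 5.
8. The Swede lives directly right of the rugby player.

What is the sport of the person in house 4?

cricket

Clue 7: the Italian is in house 1.
From clue 3, the Norwegian must be in house 2.
Clue 6: the basketball player is in house 2.
From clue 1, the cricket player must be in house 4.
By clue 1, the rugby player is in house 3.
From clue 8, the Swede must be in house 4.
House 3's nationality must be German (nothing else left).
House 5's nationality must be Japanese (nothing else left).
House 5's sport must be badminton (nothing else left).
That leaves lacrosse as the sport for house 1.
So: house 1 = Italian/lacrosse, house 2 = Norwegian/basketball, house 3 = German/rugby, house 4 = Swede/cricket, house 5 = Japanese/badminton.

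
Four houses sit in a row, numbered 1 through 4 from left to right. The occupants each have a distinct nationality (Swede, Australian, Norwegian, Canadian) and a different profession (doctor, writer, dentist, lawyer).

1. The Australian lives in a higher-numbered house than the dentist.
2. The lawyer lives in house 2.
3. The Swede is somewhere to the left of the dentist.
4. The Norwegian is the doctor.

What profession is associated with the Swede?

Clue 2: the lawyer is in house 2.
From clue 1, the Australian must be in house 4.
The only profession still possible for house 3 is dentist.
The Norwegian is in house 1 (clue 4).
From clue 4, the doctor must be in house 1.
House 3's nationality must be Canadian (nothing else left).
The only profession still possible for house 4 is writer.
The only nationality still possible for house 2 is Swede.
So: house 1 = Norwegian/doctor, house 2 = Swede/lawyer, house 3 = Canadian/dentist, house 4 = Australian/writer.

lawyer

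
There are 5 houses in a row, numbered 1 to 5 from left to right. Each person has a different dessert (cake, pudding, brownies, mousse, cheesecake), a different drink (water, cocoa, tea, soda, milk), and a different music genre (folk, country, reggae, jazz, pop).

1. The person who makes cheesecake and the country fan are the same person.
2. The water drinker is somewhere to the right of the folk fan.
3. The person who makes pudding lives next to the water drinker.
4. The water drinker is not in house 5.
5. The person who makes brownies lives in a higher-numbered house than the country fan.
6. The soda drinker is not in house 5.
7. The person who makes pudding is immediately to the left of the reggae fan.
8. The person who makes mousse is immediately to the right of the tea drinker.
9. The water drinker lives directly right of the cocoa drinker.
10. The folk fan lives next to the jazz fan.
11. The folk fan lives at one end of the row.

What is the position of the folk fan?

From clue 11, the folk fan must be in house 1.
The only drink still possible for house 5 is milk.
From clue 10, the jazz fan must be in house 2.
The only dessert still possible for house 1 is cake.
The person who makes brownies is narrowed to house 4 or 5; consider each.
Placing it in house 4 leads to a contradiction, so it's in house 5.
The person who makes cheesecake is narrowed to house 3 or 4; consider each.
Placing it in house 4 leads to a contradiction, so it's in house 3.
The country fan is in house 3 (clue 1).
Clue 3 places the water drinker in house 3.
By clue 7, the person who makes pudding is in house 4.
Clue 7: the reggae fan is in house 5.
By clue 9, the cocoa drinker is in house 2.
The only dessert still possible for house 2 is mousse.
So house 1 gets tea for drink.
The only drink still possible for house 4 is soda.
So house 4 gets pop for music genre.
So: house 1 = cake/tea/folk, house 2 = mousse/cocoa/jazz, house 3 = cheesecake/water/country, house 4 = pudding/soda/pop, house 5 = brownies/milk/reggae.

1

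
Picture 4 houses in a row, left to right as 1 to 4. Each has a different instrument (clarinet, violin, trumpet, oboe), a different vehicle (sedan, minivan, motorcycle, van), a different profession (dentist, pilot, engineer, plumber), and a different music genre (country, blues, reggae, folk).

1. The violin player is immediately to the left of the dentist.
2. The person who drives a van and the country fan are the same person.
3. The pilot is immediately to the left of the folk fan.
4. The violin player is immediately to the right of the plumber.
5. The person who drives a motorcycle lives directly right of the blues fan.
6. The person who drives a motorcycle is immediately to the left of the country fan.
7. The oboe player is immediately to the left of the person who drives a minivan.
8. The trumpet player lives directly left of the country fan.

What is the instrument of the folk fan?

trumpet

House 4 instrument: only clarinet fits.
House 1 instrument: only oboe fits.
House 1's vehicle must be sedan (nothing else left).
From clue 7, the person who drives a minivan must be in house 2.
That leaves motorcycle as the vehicle for house 3.
House 4 vehicle: only van fits.
Clue 2: the country fan is in house 4.
Clue 5 places the blues fan in house 2.
Clue 8: the trumpet player is in house 3.
House 2's instrument must be violin (nothing else left).
The only music genre still possible for house 1 is reggae.
So house 3 gets folk for music genre.
By clue 1, the dentist is in house 3.
Clue 3 places the pilot in house 2.
Clue 4 places the plumber in house 1.
The only profession still possible for house 4 is engineer.
So: house 1 = oboe/sedan/plumber/reggae, house 2 = violin/minivan/pilot/blues, house 3 = trumpet/motorcycle/dentist/folk, house 4 = clarinet/van/engineer/country.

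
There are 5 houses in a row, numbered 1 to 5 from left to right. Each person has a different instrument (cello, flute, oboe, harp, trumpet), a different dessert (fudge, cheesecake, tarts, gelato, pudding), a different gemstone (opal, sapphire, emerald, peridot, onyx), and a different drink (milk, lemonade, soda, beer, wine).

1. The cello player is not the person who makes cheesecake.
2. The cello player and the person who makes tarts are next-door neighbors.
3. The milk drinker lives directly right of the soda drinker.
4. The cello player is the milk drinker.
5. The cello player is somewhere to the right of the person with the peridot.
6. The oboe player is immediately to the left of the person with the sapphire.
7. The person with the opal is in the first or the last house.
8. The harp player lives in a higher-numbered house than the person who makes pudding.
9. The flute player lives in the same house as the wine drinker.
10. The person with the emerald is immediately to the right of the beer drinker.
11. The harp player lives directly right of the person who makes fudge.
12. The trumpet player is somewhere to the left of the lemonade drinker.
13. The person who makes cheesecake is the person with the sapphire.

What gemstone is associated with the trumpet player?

The person with the opal is narrowed to house 1 or 5; consider each.
Placing it in house 1 leads to a contradiction, so it's in house 5.
The oboe player is narrowed to house 1 or 2 or 3; consider each.
Placing it in house 1 and house 3 leads to a contradiction, so it's in house 2.
Clue 6 places the person with the sapphire in house 3.
By clue 13, the person who makes cheesecake is in house 3.
That leaves lemonade as the drink for house 2.
The trumpet player is in house 1 (clue 12).
So house 1 gets beer for drink.
Clue 10 places the person with the emerald in house 2.
The cello player is narrowed to house 4 or 5; consider each.
Placing it in house 5 leads to a contradiction, so it's in house 4.
Clue 2: the person who makes tarts is in house 5.
Clue 4: the milk drinker is in house 4.
From clue 5, the person with the peridot must be in house 1.
The only gemstone still possible for house 4 is onyx.
House 3 drink: only soda fits.
So house 5 gets wine for drink.
The flute player is in house 5 (clue 9).
So house 3 gets harp for instrument.
Clue 11: the person who makes fudge is in house 2.
So house 1 gets pudding for dessert.
House 4 dessert: only gelato fits.
So: house 1 = trumpet/pudding/peridot/beer, house 2 = oboe/fudge/emerald/lemonade, house 3 = harp/cheesecake/sapphire/soda, house 4 = cello/gelato/onyx/milk, house 5 = flute/tarts/opal/wine.

peridot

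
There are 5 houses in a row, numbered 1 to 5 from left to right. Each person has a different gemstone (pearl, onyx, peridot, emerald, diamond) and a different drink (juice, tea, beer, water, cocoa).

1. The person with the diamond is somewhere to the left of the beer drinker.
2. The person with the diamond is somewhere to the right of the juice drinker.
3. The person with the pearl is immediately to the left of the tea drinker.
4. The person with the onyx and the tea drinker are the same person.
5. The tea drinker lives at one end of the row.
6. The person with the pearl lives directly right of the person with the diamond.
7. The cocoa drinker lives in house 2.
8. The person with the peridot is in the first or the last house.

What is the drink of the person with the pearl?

beer

Clue 5 places the tea drinker in house 5.
Clue 7: the cocoa drinker is in house 2.
By clue 2, the juice drinker is in house 1.
The person with the pearl is in house 4 (clue 3).
From clue 4, the person with the onyx must be in house 5.
The person with the diamond is in house 3 (clue 6).
House 1's gemstone must be peridot (nothing else left).
House 2 gemstone: only emerald fits.
From clue 1, the beer drinker must be in house 4.
That leaves water as the drink for house 3.
So: house 1 = peridot/juice, house 2 = emerald/cocoa, house 3 = diamond/water, house 4 = pearl/beer, house 5 = onyx/tea.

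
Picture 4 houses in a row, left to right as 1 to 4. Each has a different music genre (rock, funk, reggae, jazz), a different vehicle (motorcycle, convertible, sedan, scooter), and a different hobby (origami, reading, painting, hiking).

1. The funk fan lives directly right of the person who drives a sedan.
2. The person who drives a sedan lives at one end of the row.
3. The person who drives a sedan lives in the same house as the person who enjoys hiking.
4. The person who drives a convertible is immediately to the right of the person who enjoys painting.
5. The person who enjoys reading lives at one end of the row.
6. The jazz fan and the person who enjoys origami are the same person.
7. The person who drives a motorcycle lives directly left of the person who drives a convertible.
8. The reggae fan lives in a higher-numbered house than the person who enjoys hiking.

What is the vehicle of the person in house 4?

From clue 2, the person who drives a sedan must be in house 1.
By clue 3, the person who enjoys hiking is in house 1.
Clue 1 places the funk fan in house 2.
House 1 music genre: only rock fits.
House 4 hobby: only reading fits.
Clue 6: the jazz fan is in house 3.
By clue 6, the person who enjoys origami is in house 3.
So house 4 gets reggae for music genre.
House 2's hobby must be painting (nothing else left).
By clue 4, the person who drives a convertible is in house 3.
By clue 7, the person who drives a motorcycle is in house 2.
House 4's vehicle must be scooter (nothing else left).
So: house 1 = rock/sedan/hiking, house 2 = funk/motorcycle/painting, house 3 = jazz/convertible/origami, house 4 = reggae/scooter/reading.

scooter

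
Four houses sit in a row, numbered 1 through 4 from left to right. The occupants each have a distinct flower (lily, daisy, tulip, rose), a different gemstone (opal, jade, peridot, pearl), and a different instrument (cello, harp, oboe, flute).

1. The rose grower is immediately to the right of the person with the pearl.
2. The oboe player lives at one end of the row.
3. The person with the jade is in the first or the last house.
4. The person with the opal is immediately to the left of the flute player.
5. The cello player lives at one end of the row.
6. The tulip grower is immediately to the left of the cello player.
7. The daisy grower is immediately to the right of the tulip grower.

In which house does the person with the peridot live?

3

By clue 6, the tulip grower is in house 3.
Clue 6: the cello player is in house 4.
The daisy grower is in house 4 (clue 7).
The only flower still possible for house 1 is lily.
House 2 flower: only rose fits.
House 1's instrument must be oboe (nothing else left).
From clue 1, the person with the pearl must be in house 1.
That leaves peridot as the gemstone for house 3.
The only gemstone still possible for house 4 is jade.
By clue 4, the flute player is in house 3.
House 2 gemstone: only opal fits.
That leaves harp as the instrument for house 2.
So: house 1 = lily/pearl/oboe, house 2 = rose/opal/harp, house 3 = tulip/peridot/flute, house 4 = daisy/jade/cello.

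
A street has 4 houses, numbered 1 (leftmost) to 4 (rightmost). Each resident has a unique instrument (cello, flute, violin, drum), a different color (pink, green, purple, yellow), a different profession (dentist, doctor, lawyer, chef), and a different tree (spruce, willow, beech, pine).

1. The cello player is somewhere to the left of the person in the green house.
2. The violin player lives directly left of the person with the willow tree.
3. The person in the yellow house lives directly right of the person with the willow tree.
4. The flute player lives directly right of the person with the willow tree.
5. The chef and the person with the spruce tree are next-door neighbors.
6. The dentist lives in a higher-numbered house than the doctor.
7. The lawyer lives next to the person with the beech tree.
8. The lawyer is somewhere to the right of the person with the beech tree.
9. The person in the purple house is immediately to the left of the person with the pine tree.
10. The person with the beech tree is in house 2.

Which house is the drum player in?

Clue 10: the person with the beech tree is in house 2.
That leaves spruce as the tree for house 1.
So house 4 gets pine for tree.
By clue 2, the violin player is in house 2.
By clue 3, the person in the yellow house is in house 4.
By clue 4, the flute player is in house 4.
Clue 5 places the chef in house 2.
The lawyer is in house 3 (clue 7).
Clue 9: the person in the purple house is in house 3.
House 1 color: only pink fits.
House 2's color must be green (nothing else left).
House 1's profession must be doctor (nothing else left).
The only profession still possible for house 4 is dentist.
So house 3 gets willow for tree.
By clue 1, the cello player is in house 1.
House 3's instrument must be drum (nothing else left).
So: house 1 = cello/pink/doctor/spruce, house 2 = violin/green/chef/beech, house 3 = drum/purple/lawyer/willow, house 4 = flute/yellow/dentist/pine.

3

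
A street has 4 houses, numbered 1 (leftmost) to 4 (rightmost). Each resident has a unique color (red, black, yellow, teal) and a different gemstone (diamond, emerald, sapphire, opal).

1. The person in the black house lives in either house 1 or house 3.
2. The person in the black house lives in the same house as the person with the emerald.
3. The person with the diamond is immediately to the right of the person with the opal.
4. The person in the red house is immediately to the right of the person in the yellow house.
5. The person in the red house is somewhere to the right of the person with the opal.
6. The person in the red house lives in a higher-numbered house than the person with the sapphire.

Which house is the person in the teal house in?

House 4 gemstone: only diamond fits.
From clue 3, the person with the opal must be in house 3.
Clue 5: the person in the red house is in house 4.
House 2 gemstone: only sapphire fits.
The person in the black house is in house 1 (clue 2).
From clue 4, the person in the yellow house must be in house 3.
So house 2 gets teal for color.
House 1 gemstone: only emerald fits.
So: house 1 = black/emerald, house 2 = teal/sapphire, house 3 = yellow/opal, house 4 = red/diamond.

2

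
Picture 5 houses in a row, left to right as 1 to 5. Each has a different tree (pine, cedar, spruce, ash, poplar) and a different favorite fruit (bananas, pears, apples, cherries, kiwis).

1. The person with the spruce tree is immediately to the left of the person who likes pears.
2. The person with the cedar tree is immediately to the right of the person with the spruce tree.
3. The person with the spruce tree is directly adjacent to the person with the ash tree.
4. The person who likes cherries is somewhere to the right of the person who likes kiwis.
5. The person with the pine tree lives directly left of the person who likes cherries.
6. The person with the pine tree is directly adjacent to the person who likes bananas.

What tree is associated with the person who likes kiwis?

pine

The person with the cedar tree is narrowed to house 2 or 3 or 4 or 5; consider each.
Placing it in house 2 and house 3 and house 4 leads to a contradiction, so it's in house 5.
Clue 2 places the person with the spruce tree in house 4.
That leaves ash as the tree for house 3.
From clue 1, the person who likes pears must be in house 5.
So house 4 gets apples for favorite fruit.
The person with the pine tree is narrowed to house 1 or 2; consider each.
Placing it in house 1 leads to a contradiction, so it's in house 2.
From clue 5, the person who likes cherries must be in house 3.
So house 1 gets poplar for tree.
That leaves kiwis as the favorite fruit for house 2.
The only favorite fruit still possible for house 1 is bananas.
So: house 1 = poplar/bananas, house 2 = pine/kiwis, house 3 = ash/cherries, house 4 = spruce/apples, house 5 = cedar/pears.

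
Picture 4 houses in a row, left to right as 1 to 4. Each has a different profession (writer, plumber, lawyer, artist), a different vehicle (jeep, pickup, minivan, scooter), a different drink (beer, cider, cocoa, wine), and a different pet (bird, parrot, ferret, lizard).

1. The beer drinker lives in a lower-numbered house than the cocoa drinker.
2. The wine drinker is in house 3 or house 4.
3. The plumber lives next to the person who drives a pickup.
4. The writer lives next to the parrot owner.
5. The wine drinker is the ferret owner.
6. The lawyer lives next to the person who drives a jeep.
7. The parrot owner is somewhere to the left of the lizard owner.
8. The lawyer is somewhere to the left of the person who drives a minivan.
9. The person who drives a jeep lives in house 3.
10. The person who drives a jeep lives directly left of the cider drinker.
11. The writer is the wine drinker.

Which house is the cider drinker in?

4

The person who drives a jeep is in house 3 (clue 9).
The cider drinker is in house 4 (clue 10).
House 1's drink must be beer (nothing else left).
House 2's drink must be cocoa (nothing else left).
The only drink still possible for house 3 is wine.
From clue 5, the ferret owner must be in house 3.
Clue 6: the lawyer is in house 2.
Clue 8 places the person who drives a minivan in house 4.
From clue 11, the writer must be in house 3.
House 4 profession: only artist fits.
House 1's pet must be bird (nothing else left).
That leaves parrot as the pet for house 2.
House 4 pet: only lizard fits.
From clue 3, the person who drives a pickup must be in house 2.
So house 1 gets plumber for profession.
House 1's vehicle must be scooter (nothing else left).
So: house 1 = plumber/scooter/beer/bird, house 2 = lawyer/pickup/cocoa/parrot, house 3 = writer/jeep/wine/ferret, house 4 = artist/minivan/cider/lizard.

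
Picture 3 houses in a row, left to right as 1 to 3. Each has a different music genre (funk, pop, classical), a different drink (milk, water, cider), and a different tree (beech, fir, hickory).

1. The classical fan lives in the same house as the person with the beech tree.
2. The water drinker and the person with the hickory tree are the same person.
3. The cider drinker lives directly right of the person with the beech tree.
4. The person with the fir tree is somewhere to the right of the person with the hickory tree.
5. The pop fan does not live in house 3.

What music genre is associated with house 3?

So house 3 gets fir for tree.
House 3 music genre: only funk fits.
The classical fan is narrowed to house 1 or 2; consider each.
Placing it in house 1 leads to a contradiction, so it's in house 2.
The person with the beech tree is in house 2 (clue 1).
Clue 3 places the cider drinker in house 3.
So house 1 gets pop for music genre.
House 1 tree: only hickory fits.
From clue 2, the water drinker must be in house 1.
That leaves milk as the drink for house 2.
So: house 1 = pop/water/hickory, house 2 = classical/milk/beech, house 3 = funk/cider/fir.

funk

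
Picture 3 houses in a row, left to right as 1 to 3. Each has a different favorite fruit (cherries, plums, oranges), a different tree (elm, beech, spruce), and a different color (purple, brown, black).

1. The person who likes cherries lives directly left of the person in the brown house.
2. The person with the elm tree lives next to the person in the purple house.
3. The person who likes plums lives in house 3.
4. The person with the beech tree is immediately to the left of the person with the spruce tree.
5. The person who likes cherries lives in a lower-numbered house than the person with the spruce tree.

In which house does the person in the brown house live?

3

From clue 3, the person who likes plums must be in house 3.
The person who likes cherries is narrowed to house 1 or 2; consider each.
Placing it in house 1 leads to a contradiction, so it's in house 2.
From clue 1, the person in the brown house must be in house 3.
Clue 5 places the person with the spruce tree in house 3.
House 1's favorite fruit must be oranges (nothing else left).
From clue 4, the person with the beech tree must be in house 2.
That leaves elm as the tree for house 1.
Clue 2 places the person in the purple house in house 2.
The only color still possible for house 1 is black.
So: house 1 = oranges/elm/black, house 2 = cherries/beech/purple, house 3 = plums/spruce/brown.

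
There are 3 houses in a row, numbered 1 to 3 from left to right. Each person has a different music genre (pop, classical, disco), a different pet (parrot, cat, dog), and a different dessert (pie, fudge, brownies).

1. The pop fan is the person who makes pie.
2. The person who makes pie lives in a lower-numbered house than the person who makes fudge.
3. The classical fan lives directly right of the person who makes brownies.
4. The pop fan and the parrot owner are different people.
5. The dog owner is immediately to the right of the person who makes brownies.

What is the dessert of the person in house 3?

fudge

So house 3 gets fudge for dessert.
The classical fan is narrowed to house 2 or 3; consider each.
Placing it in house 2 leads to a contradiction, so it's in house 3.
The person who makes brownies is in house 2 (clue 3).
Clue 5: the dog owner is in house 3.
House 1's dessert must be pie (nothing else left).
Clue 1 places the pop fan in house 1.
Clue 4 places the parrot owner in house 2.
House 2's music genre must be disco (nothing else left).
House 1's pet must be cat (nothing else left).
So: house 1 = pop/cat/pie, house 2 = disco/parrot/brownies, house 3 = classical/dog/fudge.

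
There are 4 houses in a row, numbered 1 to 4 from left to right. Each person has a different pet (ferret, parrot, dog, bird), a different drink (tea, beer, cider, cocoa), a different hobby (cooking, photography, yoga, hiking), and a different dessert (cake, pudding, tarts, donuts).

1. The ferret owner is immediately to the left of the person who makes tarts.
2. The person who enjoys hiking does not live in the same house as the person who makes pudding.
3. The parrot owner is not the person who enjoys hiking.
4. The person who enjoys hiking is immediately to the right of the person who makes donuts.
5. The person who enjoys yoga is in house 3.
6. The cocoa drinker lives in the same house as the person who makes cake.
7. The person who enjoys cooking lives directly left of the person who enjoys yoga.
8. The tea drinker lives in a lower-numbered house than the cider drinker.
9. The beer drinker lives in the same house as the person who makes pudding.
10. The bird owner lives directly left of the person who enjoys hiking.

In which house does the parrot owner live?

From clue 5, the person who enjoys yoga must be in house 3.
By clue 7, the person who enjoys cooking is in house 2.
That leaves photography as the hobby for house 1.
So house 4 gets hiking for hobby.
Clue 4: the person who makes donuts is in house 3.
Clue 10: the bird owner is in house 3.
House 4's pet must be dog (nothing else left).
The ferret owner is in house 1 (clue 1).
From clue 1, the person who makes tarts must be in house 2.
House 2's pet must be parrot (nothing else left).
So house 4 gets cake for dessert.
From clue 6, the cocoa drinker must be in house 4.
Clue 9: the beer drinker is in house 1.
So house 1 gets pudding for dessert.
Clue 8 places the tea drinker in house 2.
From clue 8, the cider drinker must be in house 3.
So: house 1 = ferret/beer/photography/pudding, house 2 = parrot/tea/cooking/tarts, house 3 = bird/cider/yoga/donuts, house 4 = dog/cocoa/hiking/cake.

2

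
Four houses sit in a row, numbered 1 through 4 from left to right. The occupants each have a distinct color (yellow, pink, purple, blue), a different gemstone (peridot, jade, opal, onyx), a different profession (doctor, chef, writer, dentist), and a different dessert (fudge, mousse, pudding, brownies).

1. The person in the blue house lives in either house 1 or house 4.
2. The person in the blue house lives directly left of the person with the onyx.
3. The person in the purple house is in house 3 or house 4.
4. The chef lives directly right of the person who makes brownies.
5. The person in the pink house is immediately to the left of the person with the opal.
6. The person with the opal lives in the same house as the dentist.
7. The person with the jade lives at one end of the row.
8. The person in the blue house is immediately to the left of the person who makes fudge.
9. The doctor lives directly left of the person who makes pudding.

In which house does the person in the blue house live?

1

Clue 2: the person in the blue house is in house 1.
By clue 2, the person with the onyx is in house 2.
From clue 8, the person who makes fudge must be in house 2.
House 1's profession must be writer (nothing else left).
The person in the pink house is narrowed to house 2 or 3; consider each.
Placing it in house 2 leads to a contradiction, so it's in house 3.
From clue 5, the person with the opal must be in house 4.
From clue 6, the dentist must be in house 4.
That leaves yellow as the color for house 2.
House 4's color must be purple (nothing else left).
So house 3 gets peridot for gemstone.
House 3's profession must be doctor (nothing else left).
From clue 4, the person who makes brownies must be in house 1.
Clue 9 places the person who makes pudding in house 4.
The only gemstone still possible for house 1 is jade.
That leaves chef as the profession for house 2.
The only dessert still possible for house 3 is mousse.
So: house 1 = blue/jade/writer/brownies, house 2 = yellow/onyx/chef/fudge, house 3 = pink/peridot/doctor/mousse, house 4 = purple/opal/dentist/pudding.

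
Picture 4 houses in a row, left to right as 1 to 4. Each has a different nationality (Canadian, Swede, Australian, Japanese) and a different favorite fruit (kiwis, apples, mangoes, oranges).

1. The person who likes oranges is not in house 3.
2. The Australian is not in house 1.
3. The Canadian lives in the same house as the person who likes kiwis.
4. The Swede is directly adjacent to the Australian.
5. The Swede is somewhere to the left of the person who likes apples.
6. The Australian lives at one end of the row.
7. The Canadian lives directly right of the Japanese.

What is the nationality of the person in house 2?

Clue 6 places the Australian in house 4.
Clue 4 places the Swede in house 3.
From clue 5, the person who likes apples must be in house 4.
The only nationality still possible for house 1 is Japanese.
House 2's nationality must be Canadian (nothing else left).
From clue 3, the person who likes kiwis must be in house 2.
The only favorite fruit still possible for house 1 is oranges.
The only favorite fruit still possible for house 3 is mangoes.
So: house 1 = Japanese/oranges, house 2 = Canadian/kiwis, house 3 = Swede/mangoes, house 4 = Australian/apples.

Canadian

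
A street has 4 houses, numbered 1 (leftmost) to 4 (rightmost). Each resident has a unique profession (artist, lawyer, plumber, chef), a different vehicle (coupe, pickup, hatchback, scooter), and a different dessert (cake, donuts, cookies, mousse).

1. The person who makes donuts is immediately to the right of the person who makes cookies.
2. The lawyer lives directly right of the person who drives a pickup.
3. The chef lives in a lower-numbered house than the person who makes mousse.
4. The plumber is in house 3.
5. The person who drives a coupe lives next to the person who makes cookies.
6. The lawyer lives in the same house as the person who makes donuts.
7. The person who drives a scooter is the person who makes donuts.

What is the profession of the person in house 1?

chef

From clue 4, the plumber must be in house 3.
The chef is narrowed to house 1 or 2; consider each.
Placing it in house 2 leads to a contradiction, so it's in house 1.
The artist is narrowed to house 2 or 4; consider each.
Placing it in house 4 leads to a contradiction, so it's in house 2.
That leaves lawyer as the profession for house 4.
Clue 2: the person who drives a pickup is in house 3.
By clue 6, the person who makes donuts is in house 4.
By clue 7, the person who drives a scooter is in house 4.
So house 1 gets hatchback for vehicle.
That leaves coupe as the vehicle for house 2.
The person who makes cookies is in house 3 (clue 1).
So house 1 gets cake for dessert.
House 2 dessert: only mousse fits.
So: house 1 = chef/hatchback/cake, house 2 = artist/coupe/mousse, house 3 = plumber/pickup/cookies, house 4 = lawyer/scooter/donuts.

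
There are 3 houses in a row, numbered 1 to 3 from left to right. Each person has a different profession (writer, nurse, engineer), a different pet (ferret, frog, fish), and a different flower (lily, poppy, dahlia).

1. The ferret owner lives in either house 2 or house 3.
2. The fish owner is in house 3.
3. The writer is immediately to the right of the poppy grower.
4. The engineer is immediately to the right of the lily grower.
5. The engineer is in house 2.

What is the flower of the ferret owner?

Clue 2: the fish owner is in house 3.
Clue 5 places the engineer in house 2.
House 1's profession must be nurse (nothing else left).
House 3 profession: only writer fits.
That leaves frog as the pet for house 1.
That leaves ferret as the pet for house 2.
So house 3 gets dahlia for flower.
Clue 3: the poppy grower is in house 2.
Clue 4 places the lily grower in house 1.
So: house 1 = nurse/frog/lily, house 2 = engineer/ferret/poppy, house 3 = writer/fish/dahlia.

poppy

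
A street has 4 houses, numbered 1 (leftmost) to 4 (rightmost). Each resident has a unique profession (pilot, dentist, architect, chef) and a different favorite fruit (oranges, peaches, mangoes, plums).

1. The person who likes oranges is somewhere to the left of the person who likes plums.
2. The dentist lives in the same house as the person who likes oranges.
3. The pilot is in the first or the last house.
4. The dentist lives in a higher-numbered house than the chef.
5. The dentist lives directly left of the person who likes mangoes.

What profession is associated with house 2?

That leaves peaches as the favorite fruit for house 1.
House 2 favorite fruit: only oranges fits.
Clue 2 places the dentist in house 2.
Clue 4: the chef is in house 1.
By clue 5, the person who likes mangoes is in house 3.
So house 3 gets architect for profession.
The only profession still possible for house 4 is pilot.
That leaves plums as the favorite fruit for house 4.
So: house 1 = chef/peaches, house 2 = dentist/oranges, house 3 = architect/mangoes, house 4 = pilot/plums.

dentist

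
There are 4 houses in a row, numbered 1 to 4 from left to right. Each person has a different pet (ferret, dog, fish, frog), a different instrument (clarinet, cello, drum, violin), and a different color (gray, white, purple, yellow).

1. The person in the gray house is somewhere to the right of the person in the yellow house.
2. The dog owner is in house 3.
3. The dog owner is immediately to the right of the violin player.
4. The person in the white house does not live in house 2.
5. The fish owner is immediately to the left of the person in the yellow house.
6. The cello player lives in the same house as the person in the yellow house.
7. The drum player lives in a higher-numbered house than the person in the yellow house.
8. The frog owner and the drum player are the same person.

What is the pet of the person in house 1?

ferret

By clue 2, the dog owner is in house 3.
The violin player is in house 2 (clue 3).
The only pet still possible for house 4 is frog.
House 1's instrument must be clarinet (nothing else left).
The only instrument still possible for house 4 is drum.
Clue 6 places the person in the yellow house in house 3.
So house 3 gets cello for instrument.
House 2's color must be purple (nothing else left).
By clue 5, the fish owner is in house 2.
That leaves ferret as the pet for house 1.
So house 1 gets white for color.
House 4's color must be gray (nothing else left).
So: house 1 = ferret/clarinet/white, house 2 = fish/violin/purple, house 3 = dog/cello/yellow, house 4 = frog/drum/gray.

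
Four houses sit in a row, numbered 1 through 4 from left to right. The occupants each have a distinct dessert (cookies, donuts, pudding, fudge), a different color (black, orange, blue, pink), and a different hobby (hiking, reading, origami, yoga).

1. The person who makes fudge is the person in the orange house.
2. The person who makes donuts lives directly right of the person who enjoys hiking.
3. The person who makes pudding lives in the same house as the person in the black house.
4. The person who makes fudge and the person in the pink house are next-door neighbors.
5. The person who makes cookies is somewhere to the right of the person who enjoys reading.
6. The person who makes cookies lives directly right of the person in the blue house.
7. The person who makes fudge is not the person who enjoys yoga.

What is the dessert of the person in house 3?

The person who makes cookies is narrowed to house 2 or 3 or 4; consider each.
Placing it in house 2 and house 4 leads to a contradiction, so it's in house 3.
The person in the blue house is in house 2 (clue 6).
Clue 4 places the person who makes fudge in house 4.
From clue 4, the person in the pink house must be in house 3.
So house 1 gets pudding for dessert.
House 2's dessert must be donuts (nothing else left).
The only hobby still possible for house 4 is origami.
From clue 1, the person in the orange house must be in house 4.
The person who enjoys hiking is in house 1 (clue 2).
Clue 3: the person in the black house is in house 1.
So house 2 gets reading for hobby.
House 3's hobby must be yoga (nothing else left).
So: house 1 = pudding/black/hiking, house 2 = donuts/blue/reading, house 3 = cookies/pink/yoga, house 4 = fudge/orange/origami.

cookies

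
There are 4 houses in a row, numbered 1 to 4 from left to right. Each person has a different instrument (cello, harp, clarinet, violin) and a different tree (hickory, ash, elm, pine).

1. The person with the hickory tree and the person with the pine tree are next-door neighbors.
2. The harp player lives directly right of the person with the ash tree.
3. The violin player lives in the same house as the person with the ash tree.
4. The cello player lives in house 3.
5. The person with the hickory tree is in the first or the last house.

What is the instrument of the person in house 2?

Clue 4: the cello player is in house 3.
Clue 3: the violin player is in house 1.
Clue 3 places the person with the ash tree in house 1.
Clue 1 places the person with the pine tree in house 3.
Clue 2 places the harp player in house 2.
The only instrument still possible for house 4 is clarinet.
The only tree still possible for house 2 is elm.
The only tree still possible for house 4 is hickory.
So: house 1 = violin/ash, house 2 = harp/elm, house 3 = cello/pine, house 4 = clarinet/hickory.

harp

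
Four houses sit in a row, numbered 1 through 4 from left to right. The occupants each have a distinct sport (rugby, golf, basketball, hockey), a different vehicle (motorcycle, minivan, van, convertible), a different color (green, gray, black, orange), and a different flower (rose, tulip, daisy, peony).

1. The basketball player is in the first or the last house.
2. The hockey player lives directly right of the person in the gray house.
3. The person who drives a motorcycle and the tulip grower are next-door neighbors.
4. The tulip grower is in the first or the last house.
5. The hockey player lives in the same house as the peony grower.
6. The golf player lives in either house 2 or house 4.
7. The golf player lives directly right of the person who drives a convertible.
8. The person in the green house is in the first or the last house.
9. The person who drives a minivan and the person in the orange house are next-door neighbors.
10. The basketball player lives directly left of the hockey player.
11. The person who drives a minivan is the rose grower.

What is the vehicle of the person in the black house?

Clue 10 places the basketball player in house 1.
The hockey player is in house 2 (clue 10).
That leaves rugby as the sport for house 3.
House 4's sport must be golf (nothing else left).
The person in the gray house is in house 1 (clue 2).
The peony grower is in house 2 (clue 5).
From clue 7, the person who drives a convertible must be in house 3.
Clue 3 places the tulip grower in house 1.
House 2's vehicle must be motorcycle (nothing else left).
So house 4 gets green for color.
House 3's flower must be daisy (nothing else left).
So house 4 gets rose for flower.
The person who drives a minivan is in house 4 (clue 11).
So house 1 gets van for vehicle.
The person in the orange house is in house 3 (clue 9).
That leaves black as the color for house 2.
So: house 1 = basketball/van/gray/tulip, house 2 = hockey/motorcycle/black/peony, house 3 = rugby/convertible/orange/daisy, house 4 = golf/minivan/green/rose.

motorcycle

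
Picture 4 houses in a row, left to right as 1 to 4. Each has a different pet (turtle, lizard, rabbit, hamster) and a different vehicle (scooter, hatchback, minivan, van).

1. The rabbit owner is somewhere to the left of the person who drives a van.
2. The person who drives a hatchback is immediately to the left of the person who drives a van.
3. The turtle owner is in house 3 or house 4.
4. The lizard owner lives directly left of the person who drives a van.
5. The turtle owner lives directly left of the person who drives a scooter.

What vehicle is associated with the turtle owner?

van

By clue 5, the turtle owner is in house 3.
Clue 5 places the person who drives a scooter in house 4.
So house 4 gets hamster for pet.
The lizard owner is narrowed to house 1 or 2; consider each.
Placing it in house 1 leads to a contradiction, so it's in house 2.
By clue 4, the person who drives a van is in house 3.
The only pet still possible for house 1 is rabbit.
By clue 2, the person who drives a hatchback is in house 2.
House 1 vehicle: only minivan fits.
So: house 1 = rabbit/minivan, house 2 = lizard/hatchback, house 3 = turtle/van, house 4 = hamster/scooter.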